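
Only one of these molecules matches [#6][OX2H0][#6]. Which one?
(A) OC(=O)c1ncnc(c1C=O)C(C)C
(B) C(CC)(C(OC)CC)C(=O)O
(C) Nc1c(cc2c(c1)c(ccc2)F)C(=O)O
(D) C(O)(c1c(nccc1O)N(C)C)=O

B

[#6][OX2H0][#6] describes an aliphatic oxygen bridging two carbons with no H on the oxygen (an ether).
(A) has a carboxylic acid group (-C(=O)OH) but the -OH oxygen has H1; the =O is OX1, not OX2.
(B) contains a methoxy ether (-OCH3), which satisfies every atom and bond constraint.
(C) has a carboxylic acid group (-C(=O)OH) but the -OH oxygen has H1; the =O is OX1, not OX2.
(D) has a hydroxyl group (-OH) but the oxygen has H1, not H0 bridging two carbons.
So the answer is (B).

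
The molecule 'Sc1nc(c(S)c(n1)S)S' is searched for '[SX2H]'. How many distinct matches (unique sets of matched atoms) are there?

4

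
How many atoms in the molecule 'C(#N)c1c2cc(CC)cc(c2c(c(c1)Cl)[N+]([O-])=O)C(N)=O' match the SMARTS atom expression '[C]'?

4

Check the 21 heavy atoms by environment: 10× c (aromatic) → no; 4× C → match; 2× O → no; 2× N → no; 1× Cl → no; 1× N (charge +1) → no; 1× O (charge -1) → no.
That gives 4 matching atoms.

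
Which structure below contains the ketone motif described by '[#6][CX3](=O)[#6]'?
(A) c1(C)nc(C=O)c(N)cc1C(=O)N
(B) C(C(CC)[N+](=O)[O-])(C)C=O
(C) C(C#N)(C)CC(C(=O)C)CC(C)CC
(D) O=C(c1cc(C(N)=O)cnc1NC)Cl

C

[#6][CX3](=O)[#6] describes a carbonyl carbon (no H) flanked by two carbons (a ketone).
(A) has an aldehyde (-CHO) but the carbonyl carbon has H1, so it is not flanked by two carbons.
(B) has an aldehyde (-CHO) but the carbonyl carbon has H1, so it is not flanked by two carbons.
(C) contains an acetyl/ketone group (-C(=O)CH3), which satisfies every atom and bond constraint.
(D) has a primary amide (-C(=O)NH2) but one neighbour of the carbonyl carbon is N, not C.
So the answer is (C).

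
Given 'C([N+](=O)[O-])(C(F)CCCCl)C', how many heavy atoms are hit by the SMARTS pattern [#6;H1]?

2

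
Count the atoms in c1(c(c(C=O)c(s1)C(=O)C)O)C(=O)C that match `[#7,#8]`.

4

The query [#7,#8] means: nitrogen or oxygen (comma = OR).
Check the 14 heavy atoms by environment: 1× s (aromatic) → no; 4× c (aromatic) → no; 5× C → no; 4× O → match.
That gives 4 matching atoms.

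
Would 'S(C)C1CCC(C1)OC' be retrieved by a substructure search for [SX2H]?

No

The pattern [SX2H] describes an aliphatic sulfur with two connections, one being H — a thiol.
The closest candidate here is a methylthio ether (-SCH3), but the sulfur has H0 (bonded to two carbons), not H1. No other fragment satisfies the full query, so there is no match.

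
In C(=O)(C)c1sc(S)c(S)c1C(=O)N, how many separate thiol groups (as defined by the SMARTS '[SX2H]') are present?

[SX2H] is the SMARTS for a thiol: an aliphatic sulfur with two connections, one being H.
The molecule carries 2 separate instances of a thiol (-SH) meeting every constraint; each maps to a distinct set of atoms, giving 2 matches.

2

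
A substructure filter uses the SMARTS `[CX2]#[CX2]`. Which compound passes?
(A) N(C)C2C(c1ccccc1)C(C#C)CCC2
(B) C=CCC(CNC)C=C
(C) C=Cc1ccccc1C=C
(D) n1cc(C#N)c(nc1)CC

A

[CX2]#[CX2] describes a carbon-carbon triple bond (an alkyne).
(A) contains an ethynyl group (-C#CH), which satisfies every atom and bond constraint.
(B) has a vinyl group (-CH=CH2) but the C=C is a double bond; both carbons are CX3, not CX2.
(C) has a vinyl group (-CH=CH2) but the C=C is a double bond; both carbons are CX3, not CX2.
(D) has a nitrile (-C#N) but the triple bond is C#N, not C#C.
So the answer is (A).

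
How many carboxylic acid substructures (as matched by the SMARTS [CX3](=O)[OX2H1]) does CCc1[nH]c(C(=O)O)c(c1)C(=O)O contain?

[CX3](=O)[OX2H1] is the SMARTS for a carboxylic acid: an sp2 carbon double-bonded to O and single-bonded to an -OH oxygen.
The molecule carries 2 separate instances of a carboxylic acid group (-C(=O)OH) meeting every constraint; each maps to a distinct set of atoms, giving 2 matches.

2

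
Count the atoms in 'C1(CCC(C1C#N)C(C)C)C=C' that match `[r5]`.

5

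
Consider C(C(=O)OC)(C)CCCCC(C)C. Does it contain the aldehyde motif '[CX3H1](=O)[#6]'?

No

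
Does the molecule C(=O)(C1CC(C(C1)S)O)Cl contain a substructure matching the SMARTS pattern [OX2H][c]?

No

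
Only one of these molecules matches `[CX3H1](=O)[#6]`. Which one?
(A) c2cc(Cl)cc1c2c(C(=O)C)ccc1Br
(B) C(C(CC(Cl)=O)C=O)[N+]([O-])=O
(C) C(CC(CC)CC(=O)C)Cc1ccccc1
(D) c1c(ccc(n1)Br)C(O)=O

[CX3H1](=O)[#6] describes an sp2 carbon with one H, double-bonded to O and single-bonded to carbon (an aldehyde).
(A) has an acetyl/ketone group (-C(=O)CH3) but the carbonyl carbon has H0 (two carbon neighbours), not H1.
(B) contains an aldehyde (-CHO), which satisfies every atom and bond constraint.
(C) has an acetyl/ketone group (-C(=O)CH3) but the carbonyl carbon has H0 (two carbon neighbours), not H1.
(D) has a carboxylic acid group (-C(=O)OH) but the carbonyl carbon has H0 and is bonded to O, not H1.
So the answer is (B).

B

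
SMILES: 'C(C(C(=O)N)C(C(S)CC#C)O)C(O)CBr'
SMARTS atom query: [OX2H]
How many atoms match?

2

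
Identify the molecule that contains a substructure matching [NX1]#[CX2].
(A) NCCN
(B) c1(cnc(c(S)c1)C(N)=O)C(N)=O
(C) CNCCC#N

C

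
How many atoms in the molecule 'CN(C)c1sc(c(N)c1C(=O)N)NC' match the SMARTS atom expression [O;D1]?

The query [O;D1] means: aliphatic oxygen bonded to exactly one heavy atom.
Check the 14 heavy atoms by environment: 1× s (aromatic, D2) → no; 4× c (aromatic, D3) → no; 2× N (D1) → no; 1× C (D3) → no; 1× O (D1) → match; 1× N (D3) → no; 3× C (D1) → no; 1× N (D2) → no.
That gives 1 matching atom.

1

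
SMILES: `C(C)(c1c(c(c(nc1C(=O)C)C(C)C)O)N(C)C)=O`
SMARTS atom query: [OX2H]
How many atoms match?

Check the 19 heavy atoms by environment: 1× n (aromatic, H0, X2) → no; 5× c (aromatic, H0, X3) → no; 2× C (H0, X3) → no; 2× O (H0, X1) → no; 6× C (H3, X4) → no; 1× N (H0, X3) → no; 1× C (H1, X4) → no; 1× O (H1, X2) → match.
That gives 1 matching atom.

1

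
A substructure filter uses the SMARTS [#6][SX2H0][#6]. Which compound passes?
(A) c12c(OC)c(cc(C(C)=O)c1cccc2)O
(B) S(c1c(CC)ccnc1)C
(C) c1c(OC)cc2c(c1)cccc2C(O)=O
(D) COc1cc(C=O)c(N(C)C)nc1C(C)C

[#6][SX2H0][#6] describes an aliphatic sulfur bridging two carbons with no H on the sulfur (a thioether).
(A) has a methoxy ether (-OCH3) but the bridging atom is O, not S.
(B) contains a methylthio ether (-SCH3), which satisfies every atom and bond constraint.
(C) has a methoxy ether (-OCH3) but the bridging atom is O, not S.
(D) has a methoxy ether (-OCH3) but the bridging atom is O, not S.
So the answer is (B).

B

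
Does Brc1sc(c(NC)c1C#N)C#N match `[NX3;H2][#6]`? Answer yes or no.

No

The pattern [NX3;H2][#6] describes a trivalent nitrogen with two H attached to carbon — a primary amine.
The closest candidate here is a nitrile (-C#N), but the nitrogen is NX1 (triple-bonded), not NX3 with two H. No other fragment satisfies the full query, so there is no match.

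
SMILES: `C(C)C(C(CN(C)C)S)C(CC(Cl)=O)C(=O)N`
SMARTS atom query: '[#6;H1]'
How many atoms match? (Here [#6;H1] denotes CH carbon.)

3

The query [#6;H1] means: any carbon bearing exactly one hydrogen.
Check the 17 heavy atoms by environment: 3× C (H2) → no; 3× C (H1) → match; 1× N (H0) → no; 3× C (H3) → no; 1× S (H1) → no; 2× C (H0) → no; 2× O (H0) → no; 1× N (H2) → no; 1× Cl (H0) → no.
That gives 3 matching atoms.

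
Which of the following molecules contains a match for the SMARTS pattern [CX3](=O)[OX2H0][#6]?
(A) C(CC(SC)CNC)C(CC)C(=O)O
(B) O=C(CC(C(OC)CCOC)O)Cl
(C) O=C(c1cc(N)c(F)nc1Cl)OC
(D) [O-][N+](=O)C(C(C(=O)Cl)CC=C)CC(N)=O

[CX3](=O)[OX2H0][#6] describes a carbonyl carbon bonded to an oxygen that is itself bonded to carbon (no H on that O) (an ester).
(A) has a carboxylic acid group (-C(=O)OH) but the singly-bonded O carries H (OX2H1, not H0).
(B) has a methoxy ether (-OCH3) but the ether oxygen is not adjacent to a C=O carbon.
(C) contains a methyl-ester group (-C(=O)OCH3), which satisfies every atom and bond constraint.
(D) has a primary amide (-C(=O)NH2) but the carbonyl is bonded to N, not to an O-C linkage.
So the answer is (C).

C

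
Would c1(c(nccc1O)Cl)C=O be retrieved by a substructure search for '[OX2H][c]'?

The pattern [OX2H][c] describes a hydroxyl oxygen attached to an aromatic carbon — a phenol.
The molecule carries a hydroxyl group (-OH), whose atoms satisfy every constraint of the query, so the pattern matches.

Yes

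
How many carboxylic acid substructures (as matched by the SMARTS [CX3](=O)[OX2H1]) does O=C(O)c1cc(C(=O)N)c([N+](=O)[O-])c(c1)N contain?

[CX3](=O)[OX2H1] is the SMARTS for a carboxylic acid: an sp2 carbon double-bonded to O and single-bonded to an -OH oxygen.
Exactly one fragment in the molecule meets all constraints, giving 1 match.

1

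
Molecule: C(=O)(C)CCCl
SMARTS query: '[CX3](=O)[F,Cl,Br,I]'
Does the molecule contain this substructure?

No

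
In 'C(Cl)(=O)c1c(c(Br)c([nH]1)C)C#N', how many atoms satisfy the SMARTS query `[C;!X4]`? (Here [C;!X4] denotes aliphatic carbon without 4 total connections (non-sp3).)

2

The query [C;!X4] means: aliphatic carbon that does not have four total connections.
Check the 12 heavy atoms by environment: 1× n (aromatic, X3) → no; 4× c (aromatic, X3) → no; 1× C (X2) → match; 1× N (X1) → no; 1× Br (X1) → no; 1× C (X3) → match; 1× O (X1) → no; 1× Cl (X1) → no; 1× C (X4) → no.
Summing the matching environments: 1 + 1 = 2 matching atoms.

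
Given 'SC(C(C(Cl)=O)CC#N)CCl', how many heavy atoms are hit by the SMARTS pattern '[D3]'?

3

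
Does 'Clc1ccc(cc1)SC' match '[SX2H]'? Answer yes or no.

The pattern [SX2H] describes an aliphatic sulfur with two connections, one being H — a thiol.
The closest candidate here is a methylthio ether (-SCH3), but the sulfur has H0 (bonded to two carbons), not H1. No other fragment satisfies the full query, so there is no match.

No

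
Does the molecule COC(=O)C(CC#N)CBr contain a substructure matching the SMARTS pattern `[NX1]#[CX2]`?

Yes

The pattern [NX1]#[CX2] describes a nitrogen triple-bonded to a two-connected carbon — a nitrile.
The molecule carries a nitrile (-C#N), whose atoms satisfy every constraint of the query, so the pattern matches.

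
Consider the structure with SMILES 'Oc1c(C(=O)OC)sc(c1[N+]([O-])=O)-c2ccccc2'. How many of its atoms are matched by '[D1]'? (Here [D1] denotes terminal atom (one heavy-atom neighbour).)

5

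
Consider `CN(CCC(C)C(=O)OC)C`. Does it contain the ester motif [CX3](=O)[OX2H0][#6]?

Yes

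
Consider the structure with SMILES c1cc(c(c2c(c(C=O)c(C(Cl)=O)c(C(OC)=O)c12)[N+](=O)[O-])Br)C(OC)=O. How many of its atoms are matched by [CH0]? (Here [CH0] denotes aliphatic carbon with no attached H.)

Check the 27 heavy atoms by environment: 8× c (aromatic, H0) → no; 2× c (aromatic, H1) → no; 1× Br (H0) → no; 3× C (H0) → match; 7× O (H0) → no; 1× Cl (H0) → no; 1× C (H1) → no; 1× N (charge +1, H0) → no; 1× O (charge -1, H0) → no; 2× C (H3) → no.
That gives 3 matching atoms.

3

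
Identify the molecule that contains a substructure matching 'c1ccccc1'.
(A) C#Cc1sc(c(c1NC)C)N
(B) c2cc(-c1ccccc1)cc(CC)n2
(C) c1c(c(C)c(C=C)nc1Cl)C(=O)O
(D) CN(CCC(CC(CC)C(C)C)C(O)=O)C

c1ccccc1 describes six aromatic carbons in a ring (a benzene ring).
(A) has a methyl group (-CH3) but no six-membered all-carbon aromatic ring is present.
(B) contains a phenyl ring, which satisfies every atom and bond constraint.
(C) has a methyl group (-CH3) but no six-membered all-carbon aromatic ring is present.
(D) has a methyl group (-CH3) but no six-membered all-carbon aromatic ring is present.
So the answer is (B).

B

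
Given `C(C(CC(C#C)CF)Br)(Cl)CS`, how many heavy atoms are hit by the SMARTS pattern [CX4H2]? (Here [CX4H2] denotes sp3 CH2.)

3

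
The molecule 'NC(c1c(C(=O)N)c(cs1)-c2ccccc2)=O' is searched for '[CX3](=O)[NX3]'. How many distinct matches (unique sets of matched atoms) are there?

[CX3](=O)[NX3] is the SMARTS for an amide: a carbonyl carbon bonded to a trivalent nitrogen.
The molecule carries 2 separate instances of a primary amide (-C(=O)NH2) meeting every constraint; each maps to a distinct set of atoms, giving 2 matches.

2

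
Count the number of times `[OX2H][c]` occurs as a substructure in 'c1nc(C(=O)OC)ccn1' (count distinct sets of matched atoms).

0

[OX2H][c] is the SMARTS for a phenol: a hydroxyl oxygen attached to an aromatic carbon.
No fragment in the molecule satisfies every constraint, giving 0 matches.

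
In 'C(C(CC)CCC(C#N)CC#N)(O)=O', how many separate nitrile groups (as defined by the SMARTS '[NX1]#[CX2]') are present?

2

[NX1]#[CX2] is the SMARTS for a nitrile: a nitrogen triple-bonded to a two-connected carbon.
The molecule carries 2 separate instances of a nitrile (-C#N) meeting every constraint; each maps to a distinct set of atoms, giving 2 matches.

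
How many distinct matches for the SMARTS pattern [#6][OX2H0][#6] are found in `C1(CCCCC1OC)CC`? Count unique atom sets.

[#6][OX2H0][#6] is the SMARTS for an ether: an aliphatic oxygen bridging two carbons with no H on the oxygen.
Exactly one fragment in the molecule meets all constraints, giving 1 match.

1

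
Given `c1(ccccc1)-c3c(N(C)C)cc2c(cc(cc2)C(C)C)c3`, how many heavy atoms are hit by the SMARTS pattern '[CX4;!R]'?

5

The query [CX4;!R] means: aliphatic carbon with four total connections, not in a ring.
Check the 22 heavy atoms by environment: 16× c (aromatic, X3, in 6-ring) → no; 5× C (X4, acyclic) → match; 1× N (X3, acyclic) → no.
That gives 5 matching atoms.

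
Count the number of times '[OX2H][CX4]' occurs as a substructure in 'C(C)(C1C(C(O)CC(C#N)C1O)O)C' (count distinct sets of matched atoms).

3

[OX2H][CX4] is the SMARTS for an aliphatic alcohol: a hydroxyl oxygen bound to an sp3 (X4) carbon.
The molecule carries 3 separate instances of a hydroxyl group (-OH) meeting every constraint; each maps to a distinct set of atoms, giving 3 matches.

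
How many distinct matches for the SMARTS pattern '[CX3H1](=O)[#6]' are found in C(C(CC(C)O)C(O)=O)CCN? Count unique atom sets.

0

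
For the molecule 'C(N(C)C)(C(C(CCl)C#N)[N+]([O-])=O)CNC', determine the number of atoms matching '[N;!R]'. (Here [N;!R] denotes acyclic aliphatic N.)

4

The query [N;!R] means: aliphatic nitrogen not in a ring.
Check the 16 heavy atoms by environment: 9× C (acyclic) → no; 3× N (acyclic) → match; 1× N (charge +1, acyclic) → match; 1× O (charge -1, acyclic) → no; 1× O (acyclic) → no; 1× Cl (acyclic) → no.
Summing the matching environments: 3 + 1 = 4 matching atoms.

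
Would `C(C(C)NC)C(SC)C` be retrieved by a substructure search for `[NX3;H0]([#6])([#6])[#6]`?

The pattern [NX3;H0]([#6])([#6])[#6] describes a trivalent nitrogen with no H, bonded to three carbons — a tertiary amine.
The closest candidate here is an N-methylamino group (-NHCH3), but the nitrogen still has one H (H1), not H0. No other fragment satisfies the full query, so there is no match.

No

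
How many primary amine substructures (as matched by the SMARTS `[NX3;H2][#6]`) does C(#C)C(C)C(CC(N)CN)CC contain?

2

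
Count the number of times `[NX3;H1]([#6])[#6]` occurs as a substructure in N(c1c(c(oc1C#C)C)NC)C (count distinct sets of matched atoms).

[NX3;H1]([#6])[#6] is the SMARTS for a secondary amine: a trivalent nitrogen with one H, bonded to two carbons.
The molecule carries 2 separate instances of an N-methylamino group (-NHCH3) meeting every constraint; each maps to a distinct set of atoms, giving 2 matches.

2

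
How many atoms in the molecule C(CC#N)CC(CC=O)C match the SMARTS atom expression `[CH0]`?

The query [CH0] means: aliphatic carbon with no attached hydrogen.
Check the 10 heavy atoms by environment: 4× C (H2) → no; 2× C (H1) → no; 1× C (H3) → no; 1× O (H0) → no; 1× C (H0) → match; 1× N (H0) → no.
That gives 1 matching atom.

1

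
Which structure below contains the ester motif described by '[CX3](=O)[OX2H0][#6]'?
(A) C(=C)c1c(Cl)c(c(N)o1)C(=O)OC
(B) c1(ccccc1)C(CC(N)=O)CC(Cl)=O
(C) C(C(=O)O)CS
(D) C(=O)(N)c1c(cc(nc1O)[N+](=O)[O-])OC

A

[CX3](=O)[OX2H0][#6] describes a carbonyl carbon bonded to an oxygen that is itself bonded to carbon (no H on that O) (an ester).
(A) contains a methyl-ester group (-C(=O)OCH3), which satisfies every atom and bond constraint.
(B) has a primary amide (-C(=O)NH2) but the carbonyl is bonded to N, not to an O-C linkage.
(C) has a carboxylic acid group (-C(=O)OH) but the singly-bonded O carries H (OX2H1, not H0).
(D) has a methoxy ether (-OCH3) but the ether oxygen is not adjacent to a C=O carbon.
So the answer is (A).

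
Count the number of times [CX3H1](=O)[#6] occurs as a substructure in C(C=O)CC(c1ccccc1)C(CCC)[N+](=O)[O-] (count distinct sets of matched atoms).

1

[CX3H1](=O)[#6] is the SMARTS for an aldehyde: an sp2 carbon with one H, double-bonded to O and single-bonded to carbon.
Exactly one fragment in the molecule meets all constraints, giving 1 match.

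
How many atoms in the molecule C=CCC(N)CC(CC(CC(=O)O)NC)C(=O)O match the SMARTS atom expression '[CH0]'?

2

Check the 18 heavy atoms by environment: 5× C (H2) → no; 4× C (H1) → no; 2× C (H0) → match; 2× O (H0) → no; 2× O (H1) → no; 1× N (H2) → no; 1× N (H1) → no; 1× C (H3) → no.
That gives 2 matching atoms.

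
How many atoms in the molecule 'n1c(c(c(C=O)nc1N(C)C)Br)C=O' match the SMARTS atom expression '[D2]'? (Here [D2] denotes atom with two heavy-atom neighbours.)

Check the 14 heavy atoms by environment: 2× n (aromatic, D2) → match; 4× c (aromatic, D3) → no; 1× N (D3) → no; 2× C (D1) → no; 2× C (D2) → match; 2× O (D1) → no; 1× Br (D1) → no.
Summing the matching environments: 2 + 2 = 4 matching atoms.

4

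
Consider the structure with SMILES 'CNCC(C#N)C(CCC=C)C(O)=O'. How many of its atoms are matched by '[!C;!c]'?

4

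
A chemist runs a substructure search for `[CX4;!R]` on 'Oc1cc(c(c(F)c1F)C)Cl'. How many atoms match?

1

The query [CX4;!R] means: aliphatic carbon with four total connections, not in a ring.
Check the 11 heavy atoms by environment: 6× c (aromatic, X3, in 6-ring) → no; 1× Cl (X1, acyclic) → no; 1× O (X2, acyclic) → no; 2× F (X1, acyclic) → no; 1× C (X4, acyclic) → match.
That gives 1 matching atom.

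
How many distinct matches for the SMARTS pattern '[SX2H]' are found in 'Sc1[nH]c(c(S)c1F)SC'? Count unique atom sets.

[SX2H] is the SMARTS for a thiol: an aliphatic sulfur with two connections, one being H.
The molecule carries 2 separate instances of a thiol (-SH) meeting every constraint; each maps to a distinct set of atoms, giving 2 matches.

2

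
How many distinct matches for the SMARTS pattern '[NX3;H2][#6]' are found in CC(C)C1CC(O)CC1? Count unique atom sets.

0

[NX3;H2][#6] is the SMARTS for a primary amine: a trivalent nitrogen with two H attached to carbon.
No fragment in the molecule satisfies every constraint, giving 0 matches.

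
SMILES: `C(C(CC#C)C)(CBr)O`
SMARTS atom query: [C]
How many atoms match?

7

The query [C] means: uppercase C matches aliphatic (non-aromatic) carbon only.
Check the 9 heavy atoms by environment: 7× C → match; 1× Br → no; 1× O → no.
That gives 7 matching atoms.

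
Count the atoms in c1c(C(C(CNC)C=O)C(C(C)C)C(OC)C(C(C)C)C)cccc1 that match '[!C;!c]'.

3

Check the 25 heavy atoms by environment: 16× C → no; 6× c (aromatic) → no; 2× O → match; 1× N → match.
Summing the matching environments: 2 + 1 = 3 matching atoms.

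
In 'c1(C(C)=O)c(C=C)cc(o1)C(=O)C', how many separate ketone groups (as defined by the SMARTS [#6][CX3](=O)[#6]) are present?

2

[#6][CX3](=O)[#6] is the SMARTS for a ketone: a carbonyl carbon (no H) flanked by two carbons.
The molecule carries 2 separate instances of an acetyl/ketone group (-C(=O)CH3) meeting every constraint; each maps to a distinct set of atoms, giving 2 matches.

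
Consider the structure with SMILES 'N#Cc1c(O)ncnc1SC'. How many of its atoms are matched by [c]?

4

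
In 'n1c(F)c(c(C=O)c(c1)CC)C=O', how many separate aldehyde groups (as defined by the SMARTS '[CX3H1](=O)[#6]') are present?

2

[CX3H1](=O)[#6] is the SMARTS for an aldehyde: an sp2 carbon with one H, double-bonded to O and single-bonded to carbon.
The molecule carries 2 separate instances of an aldehyde (-CHO) meeting every constraint; each maps to a distinct set of atoms, giving 2 matches.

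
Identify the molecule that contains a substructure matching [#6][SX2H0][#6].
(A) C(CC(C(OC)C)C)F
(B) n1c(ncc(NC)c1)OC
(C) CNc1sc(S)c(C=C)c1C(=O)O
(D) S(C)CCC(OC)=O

D

[#6][SX2H0][#6] describes an aliphatic sulfur bridging two carbons with no H on the sulfur (a thioether).
(A) has a methoxy ether (-OCH3) but the bridging atom is O, not S.
(B) has a methoxy ether (-OCH3) but the bridging atom is O, not S.
(C) has a thiol (-SH) but the sulfur has H1, not H0 bridging two carbons.
(D) contains a methylthio ether (-SCH3), which satisfies every atom and bond constraint.
So the answer is (D).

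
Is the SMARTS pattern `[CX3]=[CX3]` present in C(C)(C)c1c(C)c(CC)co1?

The pattern [CX3]=[CX3] describes a non-aromatic C=C double bond between two sp2 carbons — an alkene.
The closest candidate here is an ethyl group (-CH2CH3), but its C-C bond is a single bond between CX4 carbons, not CX3=CX3. No other fragment satisfies the full query, so there is no match.

No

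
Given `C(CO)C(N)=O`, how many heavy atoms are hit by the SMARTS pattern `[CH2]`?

2

Check the 6 heavy atoms by environment: 2× C (H2) → match; 1× O (H1) → no; 1× C (H0) → no; 1× O (H0) → no; 1× N (H2) → no.
That gives 2 matching atoms.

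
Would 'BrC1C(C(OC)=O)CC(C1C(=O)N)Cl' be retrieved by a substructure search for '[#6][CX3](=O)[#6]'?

The pattern [#6][CX3](=O)[#6] describes a carbonyl carbon (no H) flanked by two carbons — a ketone.
The closest candidate here is a methyl-ester group (-C(=O)OCH3), but one neighbour of the carbonyl carbon is O, not C. No other fragment satisfies the full query, so there is no match.

No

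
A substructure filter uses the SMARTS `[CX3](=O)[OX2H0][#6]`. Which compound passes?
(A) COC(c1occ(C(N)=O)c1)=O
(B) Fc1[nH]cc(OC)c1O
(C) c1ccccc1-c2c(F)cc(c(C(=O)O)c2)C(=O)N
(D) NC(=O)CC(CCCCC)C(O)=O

A

[CX3](=O)[OX2H0][#6] describes a carbonyl carbon bonded to an oxygen that is itself bonded to carbon (no H on that O) (an ester).
(A) contains a methyl-ester group (-C(=O)OCH3), which satisfies every atom and bond constraint.
(B) has a methoxy ether (-OCH3) but the ether oxygen is not adjacent to a C=O carbon.
(C) has a primary amide (-C(=O)NH2) but the carbonyl is bonded to N, not to an O-C linkage.
(D) has a primary amide (-C(=O)NH2) but the carbonyl is bonded to N, not to an O-C linkage.
So the answer is (A).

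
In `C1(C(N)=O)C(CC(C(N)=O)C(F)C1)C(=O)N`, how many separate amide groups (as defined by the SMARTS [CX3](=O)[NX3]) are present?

3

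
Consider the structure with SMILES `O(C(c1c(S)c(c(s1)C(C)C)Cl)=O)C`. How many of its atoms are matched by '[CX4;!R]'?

4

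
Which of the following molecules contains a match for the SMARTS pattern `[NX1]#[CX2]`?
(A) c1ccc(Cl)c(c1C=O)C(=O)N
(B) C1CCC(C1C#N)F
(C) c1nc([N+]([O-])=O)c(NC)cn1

B

[NX1]#[CX2] describes a nitrogen triple-bonded to a two-connected carbon (a nitrile).
(A) has a primary amide (-C(=O)NH2) but the nitrogen is NX3, not NX1.
(B) contains a nitrile (-C#N), which satisfies every atom and bond constraint.
(C) has a nitro group (-[N+](=O)[O-]) but there is no C#N triple bond.
So the answer is (B).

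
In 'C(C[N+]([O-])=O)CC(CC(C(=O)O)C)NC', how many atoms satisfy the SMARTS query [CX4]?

8

The query [CX4] means: C with X4: aliphatic carbon with exactly 4 total connections (bonds + H).
Check the 15 heavy atoms by environment: 8× C (X4) → match; 1× N (charge +1, X3) → no; 1× O (charge -1, X1) → no; 2× O (X1) → no; 1× N (X3) → no; 1× C (X3) → no; 1× O (X2) → no.
That gives 8 matching atoms.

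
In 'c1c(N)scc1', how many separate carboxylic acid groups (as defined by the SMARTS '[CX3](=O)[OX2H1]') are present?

0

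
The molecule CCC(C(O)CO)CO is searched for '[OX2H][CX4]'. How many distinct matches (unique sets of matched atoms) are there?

3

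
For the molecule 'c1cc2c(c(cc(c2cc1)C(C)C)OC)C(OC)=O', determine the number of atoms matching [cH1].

5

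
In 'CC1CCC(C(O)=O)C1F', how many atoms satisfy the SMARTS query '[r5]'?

5

Check the 10 heavy atoms by environment: 5× C (in 5-ring) → match; 1× F (acyclic) → no; 2× C (acyclic) → no; 2× O (acyclic) → no.
That gives 5 matching atoms.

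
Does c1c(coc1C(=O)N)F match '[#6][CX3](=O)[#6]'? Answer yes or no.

The pattern [#6][CX3](=O)[#6] describes a carbonyl carbon (no H) flanked by two carbons — a ketone.
The closest candidate here is a primary amide (-C(=O)NH2), but one neighbour of the carbonyl carbon is N, not C. No other fragment satisfies the full query, so there is no match.

No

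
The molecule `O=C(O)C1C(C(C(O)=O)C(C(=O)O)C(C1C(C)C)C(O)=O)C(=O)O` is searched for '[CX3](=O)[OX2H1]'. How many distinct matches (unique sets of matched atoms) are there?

5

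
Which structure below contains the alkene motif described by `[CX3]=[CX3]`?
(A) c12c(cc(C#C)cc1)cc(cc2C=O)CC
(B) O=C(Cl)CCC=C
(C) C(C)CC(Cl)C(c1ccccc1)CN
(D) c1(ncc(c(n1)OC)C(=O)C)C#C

[CX3]=[CX3] describes a non-aromatic C=C double bond between two sp2 carbons (an alkene).
(A) has an ethyl group (-CH2CH3) but its C-C bond is a single bond between CX4 carbons, not CX3=CX3.
(B) contains a vinyl group (-CH=CH2), which satisfies every atom and bond constraint.
(C) has an ethyl group (-CH2CH3) but its C-C bond is a single bond between CX4 carbons, not CX3=CX3.
(D) has an ethynyl group (-C#CH) but the C-C bond is a triple bond, not a double bond.
So the answer is (B).

B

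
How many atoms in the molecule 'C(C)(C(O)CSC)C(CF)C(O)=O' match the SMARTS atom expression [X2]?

The query [X2] means: any atom with exactly two total connections (bonds + H).
Check the 13 heavy atoms by environment: 7× C (X4) → no; 1× S (X2) → match; 2× O (X2) → match; 1× F (X1) → no; 1× C (X3) → no; 1× O (X1) → no.
Summing the matching environments: 1 + 2 = 3 matching atoms.

3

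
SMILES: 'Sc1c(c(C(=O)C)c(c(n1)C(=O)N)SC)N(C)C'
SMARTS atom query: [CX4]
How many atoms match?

4

The query [CX4] means: C with X4: aliphatic carbon with exactly 4 total connections (bonds + H).
Check the 18 heavy atoms by environment: 1× n (aromatic, X2) → no; 5× c (aromatic, X3) → no; 2× S (X2) → no; 4× C (X4) → match; 2× N (X3) → no; 2× C (X3) → no; 2× O (X1) → no.
That gives 4 matching atoms.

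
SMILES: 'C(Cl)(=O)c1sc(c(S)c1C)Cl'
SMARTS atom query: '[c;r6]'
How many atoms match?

0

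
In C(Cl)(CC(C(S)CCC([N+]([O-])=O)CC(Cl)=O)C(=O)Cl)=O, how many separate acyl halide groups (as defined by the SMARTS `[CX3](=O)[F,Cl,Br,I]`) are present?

3

[CX3](=O)[F,Cl,Br,I] is the SMARTS for an acyl halide: a carbonyl carbon bonded to a halogen.
The molecule carries 3 separate instances of an acyl chloride (-C(=O)Cl) meeting every constraint; each maps to a distinct set of atoms, giving 3 matches.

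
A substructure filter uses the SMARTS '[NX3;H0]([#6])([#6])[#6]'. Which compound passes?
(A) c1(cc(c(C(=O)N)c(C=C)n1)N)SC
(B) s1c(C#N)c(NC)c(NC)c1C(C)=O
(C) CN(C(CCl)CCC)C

C

[NX3;H0]([#6])([#6])[#6] describes a trivalent nitrogen with no H, bonded to three carbons (a tertiary amine).
(A) has a primary amide (-C(=O)NH2) but the amide nitrogen has H2 and only one carbon neighbour.
(B) has an N-methylamino group (-NHCH3) but the nitrogen still has one H (H1), not H0.
(C) contains a dimethylamino group (-N(CH3)2), which satisfies every atom and bond constraint.
So the answer is (C).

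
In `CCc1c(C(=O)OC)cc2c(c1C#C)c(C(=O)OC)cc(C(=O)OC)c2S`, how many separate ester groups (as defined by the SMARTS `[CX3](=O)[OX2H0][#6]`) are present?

3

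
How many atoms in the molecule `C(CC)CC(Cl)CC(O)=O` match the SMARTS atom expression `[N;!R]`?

0

The query [N;!R] means: aliphatic nitrogen not in a ring.
Check the 10 heavy atoms by environment: 7× C (acyclic) → no; 2× O (acyclic) → no; 1× Cl (acyclic) → no.
No environment satisfies the query, so 0 matching atoms.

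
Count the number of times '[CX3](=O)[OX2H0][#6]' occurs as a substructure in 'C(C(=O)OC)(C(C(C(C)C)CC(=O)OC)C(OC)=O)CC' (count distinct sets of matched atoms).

3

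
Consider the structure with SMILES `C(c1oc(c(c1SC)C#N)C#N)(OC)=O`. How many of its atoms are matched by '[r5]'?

5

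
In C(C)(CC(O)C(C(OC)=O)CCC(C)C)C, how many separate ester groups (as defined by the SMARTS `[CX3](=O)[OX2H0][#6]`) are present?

[CX3](=O)[OX2H0][#6] is the SMARTS for an ester: a carbonyl carbon bonded to an oxygen that is itself bonded to carbon (no H on that O).
Exactly one fragment in the molecule meets all constraints, giving 1 match.

1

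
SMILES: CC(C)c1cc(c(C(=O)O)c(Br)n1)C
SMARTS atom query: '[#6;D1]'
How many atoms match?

3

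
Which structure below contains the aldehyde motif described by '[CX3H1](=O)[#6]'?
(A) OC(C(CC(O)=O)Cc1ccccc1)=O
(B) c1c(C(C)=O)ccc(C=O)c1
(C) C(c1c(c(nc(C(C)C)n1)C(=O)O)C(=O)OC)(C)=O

[CX3H1](=O)[#6] describes an sp2 carbon with one H, double-bonded to O and single-bonded to carbon (an aldehyde).
(A) has a carboxylic acid group (-C(=O)OH) but the carbonyl carbon has H0 and is bonded to O, not H1.
(B) contains an aldehyde (-CHO), which satisfies every atom and bond constraint.
(C) has a carboxylic acid group (-C(=O)OH) but the carbonyl carbon has H0 and is bonded to O, not H1.
So the answer is (B).

B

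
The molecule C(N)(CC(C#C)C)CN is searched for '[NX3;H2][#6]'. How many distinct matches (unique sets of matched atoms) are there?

2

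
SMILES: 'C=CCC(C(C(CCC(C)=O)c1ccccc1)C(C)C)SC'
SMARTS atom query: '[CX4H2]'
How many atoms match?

3

Check the 22 heavy atoms by environment: 3× C (H2, X4) → match; 4× C (H1, X4) → no; 1× S (H0, X2) → no; 4× C (H3, X4) → no; 1× C (H1, X3) → no; 1× C (H2, X3) → no; 1× c (aromatic, H0, X3) → no; 5× c (aromatic, H1, X3) → no; 1× C (H0, X3) → no; 1× O (H0, X1) → no.
That gives 3 matching atoms.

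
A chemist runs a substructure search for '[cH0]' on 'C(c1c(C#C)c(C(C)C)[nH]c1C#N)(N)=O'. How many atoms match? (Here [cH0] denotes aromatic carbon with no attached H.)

Check the 15 heavy atoms by environment: 1× n (aromatic, H1) → no; 4× c (aromatic, H0) → match; 3× C (H0) → no; 2× C (H1) → no; 2× C (H3) → no; 1× N (H0) → no; 1× O (H0) → no; 1× N (H2) → no.
That gives 4 matching atoms.

4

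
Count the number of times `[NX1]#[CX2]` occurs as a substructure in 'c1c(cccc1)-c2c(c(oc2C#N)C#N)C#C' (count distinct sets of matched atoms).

[NX1]#[CX2] is the SMARTS for a nitrile: a nitrogen triple-bonded to a two-connected carbon.
The molecule carries 2 separate instances of a nitrile (-C#N) meeting every constraint; each maps to a distinct set of atoms, giving 2 matches.

2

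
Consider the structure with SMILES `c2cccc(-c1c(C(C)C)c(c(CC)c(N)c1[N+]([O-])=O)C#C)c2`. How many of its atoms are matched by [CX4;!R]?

5

The query [CX4;!R] means: aliphatic carbon with four total connections, not in a ring.
Check the 23 heavy atoms by environment: 12× c (aromatic, X3, in 6-ring) → no; 1× N (charge +1, X3, acyclic) → no; 1× O (charge -1, X1, acyclic) → no; 1× O (X1, acyclic) → no; 5× C (X4, acyclic) → match; 1× N (X3, acyclic) → no; 2× C (X2, acyclic) → no.
That gives 5 matching atoms.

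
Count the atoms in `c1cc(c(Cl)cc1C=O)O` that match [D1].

3

Check the 10 heavy atoms by environment: 3× c (aromatic, D3) → no; 3× c (aromatic, D2) → no; 2× O (D1) → match; 1× C (D2) → no; 1× Cl (D1) → match.
Summing the matching environments: 2 + 1 = 3 matching atoms.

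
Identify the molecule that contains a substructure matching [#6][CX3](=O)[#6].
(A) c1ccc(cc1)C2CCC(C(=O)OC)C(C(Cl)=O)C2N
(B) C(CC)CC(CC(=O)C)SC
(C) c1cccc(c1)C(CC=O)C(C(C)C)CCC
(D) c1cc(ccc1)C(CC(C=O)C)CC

B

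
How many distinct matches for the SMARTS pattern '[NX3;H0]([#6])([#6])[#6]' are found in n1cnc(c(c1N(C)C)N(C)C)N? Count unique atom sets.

[NX3;H0]([#6])([#6])[#6] is the SMARTS for a tertiary amine: a trivalent nitrogen with no H, bonded to three carbons.
The molecule carries 2 separate instances of a dimethylamino group (-N(CH3)2) meeting every constraint; each maps to a distinct set of atoms, giving 2 matches.

2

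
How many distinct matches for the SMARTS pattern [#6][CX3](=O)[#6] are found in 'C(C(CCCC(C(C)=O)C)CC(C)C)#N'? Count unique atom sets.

1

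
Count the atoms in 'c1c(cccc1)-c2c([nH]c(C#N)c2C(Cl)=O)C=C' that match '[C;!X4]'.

The query [C;!X4] means: aliphatic carbon that does not have four total connections.
Check the 18 heavy atoms by environment: 1× n (aromatic, X3) → no; 10× c (aromatic, X3) → no; 3× C (X3) → match; 1× O (X1) → no; 1× Cl (X1) → no; 1× C (X2) → match; 1× N (X1) → no.
Summing the matching environments: 3 + 1 = 4 matching atoms.

4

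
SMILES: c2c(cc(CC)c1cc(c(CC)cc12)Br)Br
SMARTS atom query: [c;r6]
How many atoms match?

10

Check the 16 heavy atoms by environment: 10× c (aromatic, in 6-ring) → match; 2× Br (acyclic) → no; 4× C (acyclic) → no.
That gives 10 matching atoms.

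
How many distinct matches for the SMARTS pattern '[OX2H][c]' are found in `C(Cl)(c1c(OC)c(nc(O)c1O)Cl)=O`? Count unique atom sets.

[OX2H][c] is the SMARTS for a phenol: a hydroxyl oxygen attached to an aromatic carbon.
The molecule carries 2 separate instances of a hydroxyl group (-OH) meeting every constraint; each maps to a distinct set of atoms, giving 2 matches.

2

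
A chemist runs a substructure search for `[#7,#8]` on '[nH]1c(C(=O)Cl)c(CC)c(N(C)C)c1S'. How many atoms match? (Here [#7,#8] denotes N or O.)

3

The query [#7,#8] means: nitrogen or oxygen (comma = OR).
Check the 14 heavy atoms by environment: 1× n (aromatic) → match; 4× c (aromatic) → no; 1× S → no; 5× C → no; 1× O → match; 1× Cl → no; 1× N → match.
Summing the matching environments: 1 + 1 + 1 = 3 matching atoms.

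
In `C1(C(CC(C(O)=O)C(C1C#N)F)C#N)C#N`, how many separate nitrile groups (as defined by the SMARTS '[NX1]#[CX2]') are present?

3

[NX1]#[CX2] is the SMARTS for a nitrile: a nitrogen triple-bonded to a two-connected carbon.
The molecule carries 3 separate instances of a nitrile (-C#N) meeting every constraint; each maps to a distinct set of atoms, giving 3 matches.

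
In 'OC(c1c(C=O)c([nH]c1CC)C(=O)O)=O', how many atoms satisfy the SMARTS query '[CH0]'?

2

Check the 15 heavy atoms by environment: 1× n (aromatic, H1) → no; 4× c (aromatic, H0) → no; 1× C (H1) → no; 3× O (H0) → no; 2× C (H0) → match; 2× O (H1) → no; 1× C (H2) → no; 1× C (H3) → no.
That gives 2 matching atoms.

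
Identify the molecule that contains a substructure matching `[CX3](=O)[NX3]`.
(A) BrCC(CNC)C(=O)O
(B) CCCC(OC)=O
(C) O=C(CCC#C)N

C

[CX3](=O)[NX3] describes a carbonyl carbon bonded to a trivalent nitrogen (an amide).
(A) has a carboxylic acid group (-C(=O)OH) but the carbonyl is bonded to O, not to an NX3 nitrogen.
(B) has a methyl-ester group (-C(=O)OCH3) but the carbonyl is bonded to O, not to an NX3 nitrogen.
(C) contains a primary amide (-C(=O)NH2), which satisfies every atom and bond constraint.
So the answer is (C).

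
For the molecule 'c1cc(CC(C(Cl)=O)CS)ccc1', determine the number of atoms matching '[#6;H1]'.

Check the 13 heavy atoms by environment: 2× C (H2) → no; 1× C (H1) → match; 1× S (H1) → no; 1× c (aromatic, H0) → no; 5× c (aromatic, H1) → match; 1× C (H0) → no; 1× O (H0) → no; 1× Cl (H0) → no.
Summing the matching environments: 1 + 5 = 6 matching atoms.

6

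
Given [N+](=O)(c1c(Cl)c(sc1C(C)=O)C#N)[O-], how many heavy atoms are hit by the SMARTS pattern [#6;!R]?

3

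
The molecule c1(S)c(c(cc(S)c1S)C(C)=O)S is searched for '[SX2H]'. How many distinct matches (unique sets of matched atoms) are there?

4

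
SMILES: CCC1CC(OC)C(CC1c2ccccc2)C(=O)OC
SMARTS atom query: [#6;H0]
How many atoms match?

2

Check the 20 heavy atoms by environment: 4× C (H1) → no; 3× C (H2) → no; 3× O (H0) → no; 3× C (H3) → no; 1× c (aromatic, H0) → match; 5× c (aromatic, H1) → no; 1× C (H0) → match.
Summing the matching environments: 1 + 1 = 2 matching atoms.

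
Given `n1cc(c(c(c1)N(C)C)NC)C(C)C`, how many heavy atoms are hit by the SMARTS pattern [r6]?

6

The query [r6] means: r6 matches atoms in a six-membered ring.
Check the 14 heavy atoms by environment: 1× n (aromatic, in 6-ring) → match; 5× c (aromatic, in 6-ring) → match; 6× C (acyclic) → no; 2× N (acyclic) → no.
Summing the matching environments: 1 + 5 = 6 matching atoms.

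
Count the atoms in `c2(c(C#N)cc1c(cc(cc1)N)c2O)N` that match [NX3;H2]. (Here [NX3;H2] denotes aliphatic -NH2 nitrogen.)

2

The query [NX3;H2] means: aliphatic N with 3 total connections, two of them H — an -NH2 nitrogen (amine or amide).
Check the 15 heavy atoms by environment: 6× c (aromatic, H0, X3) → no; 4× c (aromatic, H1, X3) → no; 2× N (H2, X3) → match; 1× C (H0, X2) → no; 1× N (H0, X1) → no; 1× O (H1, X2) → no.
That gives 2 matching atoms.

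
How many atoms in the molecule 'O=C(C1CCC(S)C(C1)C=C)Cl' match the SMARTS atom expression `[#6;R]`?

6

Check the 12 heavy atoms by environment: 6× C (in 6-ring) → match; 3× C (acyclic) → no; 1× O (acyclic) → no; 1× Cl (acyclic) → no; 1× S (acyclic) → no.
That gives 6 matching atoms.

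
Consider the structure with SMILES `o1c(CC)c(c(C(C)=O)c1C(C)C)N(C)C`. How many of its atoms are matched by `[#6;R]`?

4

Check the 16 heavy atoms by environment: 1× o (aromatic, in 5-ring) → no; 4× c (aromatic, in 5-ring) → match; 9× C (acyclic) → no; 1× O (acyclic) → no; 1× N (acyclic) → no.
That gives 4 matching atoms.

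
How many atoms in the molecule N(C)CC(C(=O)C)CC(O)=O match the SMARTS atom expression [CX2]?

0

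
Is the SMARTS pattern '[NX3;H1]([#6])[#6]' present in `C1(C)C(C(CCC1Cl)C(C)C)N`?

The pattern [NX3;H1]([#6])[#6] describes a trivalent nitrogen with one H, bonded to two carbons — a secondary amine.
The closest candidate here is a primary amino group (-NH2), but the nitrogen has H2 and only one carbon neighbour. No other fragment satisfies the full query, so there is no match.

No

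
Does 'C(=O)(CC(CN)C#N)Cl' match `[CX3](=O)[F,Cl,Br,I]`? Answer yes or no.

Yes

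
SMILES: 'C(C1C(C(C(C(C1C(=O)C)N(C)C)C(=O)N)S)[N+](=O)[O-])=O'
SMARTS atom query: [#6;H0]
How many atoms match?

Check the 21 heavy atoms by environment: 7× C (H1) → no; 2× C (H0) → match; 4× O (H0) → no; 3× C (H3) → no; 1× N (H2) → no; 1× N (charge +1, H0) → no; 1× O (charge -1, H0) → no; 1× N (H0) → no; 1× S (H1) → no.
That gives 2 matching atoms.

2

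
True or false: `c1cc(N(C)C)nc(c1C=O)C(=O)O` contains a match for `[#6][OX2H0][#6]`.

False

The pattern [#6][OX2H0][#6] describes an aliphatic oxygen bridging two carbons with no H on the oxygen — an ether.
The closest candidate here is a carboxylic acid group (-C(=O)OH), but the -OH oxygen has H1; the =O is OX1, not OX2. No other fragment satisfies the full query, so there is no match.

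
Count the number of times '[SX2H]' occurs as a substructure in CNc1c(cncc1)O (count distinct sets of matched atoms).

0

[SX2H] is the SMARTS for a thiol: an aliphatic sulfur with two connections, one being H.
The molecule has a hydroxyl group (-OH), but it is an -OH, not an -SH; nothing else fits, so there are 0 matches.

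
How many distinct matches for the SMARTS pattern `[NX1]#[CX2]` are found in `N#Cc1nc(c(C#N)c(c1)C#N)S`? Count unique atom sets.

[NX1]#[CX2] is the SMARTS for a nitrile: a nitrogen triple-bonded to a two-connected carbon.
The molecule carries 3 separate instances of a nitrile (-C#N) meeting every constraint; each maps to a distinct set of atoms, giving 3 matches.

3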